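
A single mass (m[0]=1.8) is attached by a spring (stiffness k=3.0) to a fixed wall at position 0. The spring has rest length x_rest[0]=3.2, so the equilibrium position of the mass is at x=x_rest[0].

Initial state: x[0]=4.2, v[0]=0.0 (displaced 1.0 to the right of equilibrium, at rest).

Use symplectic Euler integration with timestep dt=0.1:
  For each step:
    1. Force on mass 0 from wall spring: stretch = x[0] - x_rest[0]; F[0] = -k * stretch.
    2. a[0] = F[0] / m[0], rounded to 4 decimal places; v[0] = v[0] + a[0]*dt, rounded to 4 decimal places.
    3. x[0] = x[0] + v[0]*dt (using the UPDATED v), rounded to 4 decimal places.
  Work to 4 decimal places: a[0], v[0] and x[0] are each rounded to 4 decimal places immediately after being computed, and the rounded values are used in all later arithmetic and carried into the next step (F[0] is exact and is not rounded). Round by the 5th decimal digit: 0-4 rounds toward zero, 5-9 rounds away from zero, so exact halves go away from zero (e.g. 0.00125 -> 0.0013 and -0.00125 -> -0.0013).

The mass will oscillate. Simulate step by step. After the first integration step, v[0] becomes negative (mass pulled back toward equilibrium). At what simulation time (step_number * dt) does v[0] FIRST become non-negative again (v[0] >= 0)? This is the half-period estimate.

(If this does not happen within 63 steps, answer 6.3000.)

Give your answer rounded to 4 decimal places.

Answer: 2.5000

Derivation:
Step 0: x=[4.2000] v=[0.0000]
Step 1: x=[4.1833] v=[-0.1667]
Step 2: x=[4.1502] v=[-0.3306]
Step 3: x=[4.1013] v=[-0.4890]
Step 4: x=[4.0374] v=[-0.6392]
Step 5: x=[3.9595] v=[-0.7788]
Step 6: x=[3.8690] v=[-0.9054]
Step 7: x=[3.7673] v=[-1.0169]
Step 8: x=[3.6562] v=[-1.1115]
Step 9: x=[3.5375] v=[-1.1875]
Step 10: x=[3.4131] v=[-1.2438]
Step 11: x=[3.2852] v=[-1.2793]
Step 12: x=[3.1559] v=[-1.2935]
Step 13: x=[3.0273] v=[-1.2862]
Step 14: x=[2.9016] v=[-1.2574]
Step 15: x=[2.7808] v=[-1.2077]
Step 16: x=[2.6670] v=[-1.1378]
Step 17: x=[2.5621] v=[-1.0490]
Step 18: x=[2.4678] v=[-0.9427]
Step 19: x=[2.3857] v=[-0.8207]
Step 20: x=[2.3172] v=[-0.6850]
Step 21: x=[2.2634] v=[-0.5379]
Step 22: x=[2.2252] v=[-0.3818]
Step 23: x=[2.2033] v=[-0.2193]
Step 24: x=[2.1980] v=[-0.0532]
Step 25: x=[2.2094] v=[0.1138]
First v>=0 after going negative at step 25, time=2.5000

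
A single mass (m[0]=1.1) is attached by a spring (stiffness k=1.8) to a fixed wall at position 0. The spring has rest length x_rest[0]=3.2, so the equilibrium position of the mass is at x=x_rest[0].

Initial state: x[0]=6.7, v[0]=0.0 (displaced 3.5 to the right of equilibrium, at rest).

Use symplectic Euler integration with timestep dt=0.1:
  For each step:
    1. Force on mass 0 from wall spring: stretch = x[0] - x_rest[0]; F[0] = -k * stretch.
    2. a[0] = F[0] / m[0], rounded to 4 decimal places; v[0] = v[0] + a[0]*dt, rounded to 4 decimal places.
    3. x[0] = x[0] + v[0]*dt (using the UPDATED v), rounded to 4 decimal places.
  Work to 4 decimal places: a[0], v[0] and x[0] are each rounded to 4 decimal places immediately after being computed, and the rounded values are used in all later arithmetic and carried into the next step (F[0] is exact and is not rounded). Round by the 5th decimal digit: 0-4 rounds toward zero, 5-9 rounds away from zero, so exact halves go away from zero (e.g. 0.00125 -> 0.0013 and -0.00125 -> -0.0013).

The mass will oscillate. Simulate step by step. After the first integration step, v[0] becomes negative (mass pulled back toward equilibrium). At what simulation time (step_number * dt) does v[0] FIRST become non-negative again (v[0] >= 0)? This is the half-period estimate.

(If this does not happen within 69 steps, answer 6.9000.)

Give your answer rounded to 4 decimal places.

Answer: 2.5000

Derivation:
Step 0: x=[6.7000] v=[0.0000]
Step 1: x=[6.6427] v=[-0.5727]
Step 2: x=[6.5291] v=[-1.1361]
Step 3: x=[6.3610] v=[-1.6809]
Step 4: x=[6.1412] v=[-2.1982]
Step 5: x=[5.8733] v=[-2.6795]
Step 6: x=[5.5616] v=[-3.1170]
Step 7: x=[5.2113] v=[-3.5034]
Step 8: x=[4.8281] v=[-3.8325]
Step 9: x=[4.4182] v=[-4.0989]
Step 10: x=[3.9884] v=[-4.2982]
Step 11: x=[3.5457] v=[-4.4272]
Step 12: x=[3.0973] v=[-4.4838]
Step 13: x=[2.6506] v=[-4.4670]
Step 14: x=[2.2129] v=[-4.3771]
Step 15: x=[1.7913] v=[-4.2156]
Step 16: x=[1.3928] v=[-3.9851]
Step 17: x=[1.0239] v=[-3.6894]
Step 18: x=[0.6906] v=[-3.3333]
Step 19: x=[0.3983] v=[-2.9227]
Step 20: x=[0.1519] v=[-2.4642]
Step 21: x=[-0.0446] v=[-1.9654]
Step 22: x=[-0.1881] v=[-1.4345]
Step 23: x=[-0.2761] v=[-0.8801]
Step 24: x=[-0.3072] v=[-0.3113]
Step 25: x=[-0.2809] v=[0.2626]
First v>=0 after going negative at step 25, time=2.5000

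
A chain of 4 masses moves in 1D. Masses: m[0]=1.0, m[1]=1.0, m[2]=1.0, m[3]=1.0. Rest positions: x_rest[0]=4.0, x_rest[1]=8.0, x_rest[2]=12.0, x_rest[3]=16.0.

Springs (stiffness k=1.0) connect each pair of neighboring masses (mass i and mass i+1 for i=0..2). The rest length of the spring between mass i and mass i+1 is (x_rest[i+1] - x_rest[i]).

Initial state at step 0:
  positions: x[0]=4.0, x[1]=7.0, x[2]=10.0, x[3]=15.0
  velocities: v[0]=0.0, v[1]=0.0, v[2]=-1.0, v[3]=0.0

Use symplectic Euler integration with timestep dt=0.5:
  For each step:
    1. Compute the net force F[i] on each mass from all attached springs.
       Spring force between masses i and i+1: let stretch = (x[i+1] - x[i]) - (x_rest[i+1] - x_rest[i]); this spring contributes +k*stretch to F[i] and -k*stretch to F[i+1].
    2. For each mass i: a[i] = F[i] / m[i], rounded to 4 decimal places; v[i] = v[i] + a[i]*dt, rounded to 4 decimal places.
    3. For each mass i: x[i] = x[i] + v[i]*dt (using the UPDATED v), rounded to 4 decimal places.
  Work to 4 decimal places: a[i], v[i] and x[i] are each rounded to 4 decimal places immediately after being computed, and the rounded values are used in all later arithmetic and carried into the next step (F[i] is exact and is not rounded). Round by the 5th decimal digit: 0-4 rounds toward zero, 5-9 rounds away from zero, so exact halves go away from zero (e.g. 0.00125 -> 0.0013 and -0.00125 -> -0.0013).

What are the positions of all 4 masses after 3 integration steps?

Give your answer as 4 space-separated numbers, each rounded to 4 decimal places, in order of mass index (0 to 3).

Step 0: x=[4.0000 7.0000 10.0000 15.0000] v=[0.0000 0.0000 -1.0000 0.0000]
Step 1: x=[3.7500 7.0000 10.0000 14.7500] v=[-0.5000 0.0000 0.0000 -0.5000]
Step 2: x=[3.3125 6.9375 10.4375 14.3125] v=[-0.8750 -0.1250 0.8750 -0.8750]
Step 3: x=[2.7813 6.8438 10.9688 13.9063] v=[-1.0625 -0.1875 1.0625 -0.8125]

Answer: 2.7813 6.8438 10.9688 13.9063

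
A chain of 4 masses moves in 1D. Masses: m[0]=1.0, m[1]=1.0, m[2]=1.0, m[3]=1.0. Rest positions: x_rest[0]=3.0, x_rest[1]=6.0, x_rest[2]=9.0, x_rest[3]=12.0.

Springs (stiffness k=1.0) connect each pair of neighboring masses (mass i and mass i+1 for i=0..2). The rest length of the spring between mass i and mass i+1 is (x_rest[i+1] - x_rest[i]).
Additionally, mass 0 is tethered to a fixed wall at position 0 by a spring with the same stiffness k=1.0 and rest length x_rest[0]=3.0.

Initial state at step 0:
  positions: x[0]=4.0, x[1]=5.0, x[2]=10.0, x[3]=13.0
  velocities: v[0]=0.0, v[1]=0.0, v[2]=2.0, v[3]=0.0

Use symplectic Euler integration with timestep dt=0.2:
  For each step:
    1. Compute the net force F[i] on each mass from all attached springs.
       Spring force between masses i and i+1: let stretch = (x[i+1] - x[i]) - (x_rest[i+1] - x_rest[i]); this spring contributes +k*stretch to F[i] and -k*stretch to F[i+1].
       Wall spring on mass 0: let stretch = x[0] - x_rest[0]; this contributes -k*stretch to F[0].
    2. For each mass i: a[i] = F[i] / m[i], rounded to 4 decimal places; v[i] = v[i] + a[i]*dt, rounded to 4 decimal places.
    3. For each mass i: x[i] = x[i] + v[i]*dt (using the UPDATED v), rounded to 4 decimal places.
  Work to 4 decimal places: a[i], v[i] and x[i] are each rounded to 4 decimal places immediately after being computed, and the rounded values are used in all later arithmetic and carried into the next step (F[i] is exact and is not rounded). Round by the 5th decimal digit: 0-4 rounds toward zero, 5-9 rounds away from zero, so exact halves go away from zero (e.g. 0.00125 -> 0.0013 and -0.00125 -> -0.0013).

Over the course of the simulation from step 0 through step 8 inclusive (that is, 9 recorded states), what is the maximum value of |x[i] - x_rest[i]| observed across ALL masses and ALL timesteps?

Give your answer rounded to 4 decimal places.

Answer: 2.3291

Derivation:
Step 0: x=[4.0000 5.0000 10.0000 13.0000] v=[0.0000 0.0000 2.0000 0.0000]
Step 1: x=[3.8800 5.1600 10.3200 13.0000] v=[-0.6000 0.8000 1.6000 0.0000]
Step 2: x=[3.6560 5.4752 10.5408 13.0128] v=[-1.1200 1.5760 1.1040 0.0640]
Step 3: x=[3.3585 5.9203 10.6579 13.0467] v=[-1.4874 2.2253 0.5853 0.1696]
Step 4: x=[3.0292 6.4524 10.6810 13.1051] v=[-1.6467 2.6605 0.1155 0.2918]
Step 5: x=[2.7156 7.0167 10.6319 13.1865] v=[-1.5679 2.8216 -0.2454 0.4070]
Step 6: x=[2.4654 7.5536 10.5404 13.2857] v=[-1.2508 2.6844 -0.4575 0.4961]
Step 7: x=[2.3202 8.0064 10.4392 13.3951] v=[-0.7262 2.2641 -0.5058 0.5470]
Step 8: x=[2.3096 8.3291 10.3590 13.5063] v=[-0.0530 1.6134 -0.4012 0.5558]
Max displacement = 2.3291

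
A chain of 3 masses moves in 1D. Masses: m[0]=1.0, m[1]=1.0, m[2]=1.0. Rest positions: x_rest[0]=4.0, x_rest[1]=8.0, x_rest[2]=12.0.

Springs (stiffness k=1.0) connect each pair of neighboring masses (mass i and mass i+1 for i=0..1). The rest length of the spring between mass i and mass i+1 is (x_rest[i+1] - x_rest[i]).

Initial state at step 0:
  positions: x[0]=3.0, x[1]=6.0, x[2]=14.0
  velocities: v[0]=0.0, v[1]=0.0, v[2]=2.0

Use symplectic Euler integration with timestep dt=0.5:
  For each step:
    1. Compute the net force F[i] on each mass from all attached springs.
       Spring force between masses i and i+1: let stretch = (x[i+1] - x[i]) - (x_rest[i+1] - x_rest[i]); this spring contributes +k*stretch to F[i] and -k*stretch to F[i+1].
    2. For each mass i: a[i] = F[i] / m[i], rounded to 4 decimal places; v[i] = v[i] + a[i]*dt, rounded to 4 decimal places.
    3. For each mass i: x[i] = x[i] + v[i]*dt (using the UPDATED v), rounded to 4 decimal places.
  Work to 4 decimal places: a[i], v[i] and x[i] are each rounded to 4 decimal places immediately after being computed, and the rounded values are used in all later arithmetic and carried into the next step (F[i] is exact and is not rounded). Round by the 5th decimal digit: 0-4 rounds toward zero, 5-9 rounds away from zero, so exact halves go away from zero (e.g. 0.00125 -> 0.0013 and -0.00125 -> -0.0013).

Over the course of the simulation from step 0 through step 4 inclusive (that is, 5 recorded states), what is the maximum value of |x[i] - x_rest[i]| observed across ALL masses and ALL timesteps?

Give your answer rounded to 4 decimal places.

Step 0: x=[3.0000 6.0000 14.0000] v=[0.0000 0.0000 2.0000]
Step 1: x=[2.7500 7.2500 14.0000] v=[-0.5000 2.5000 0.0000]
Step 2: x=[2.6250 9.0625 13.3125] v=[-0.2500 3.6250 -1.3750]
Step 3: x=[3.1094 10.3282 12.5625] v=[0.9688 2.5313 -1.5000]
Step 4: x=[4.3985 10.3478 12.2539] v=[2.5782 0.0391 -0.6172]
Max displacement = 2.3478

Answer: 2.3478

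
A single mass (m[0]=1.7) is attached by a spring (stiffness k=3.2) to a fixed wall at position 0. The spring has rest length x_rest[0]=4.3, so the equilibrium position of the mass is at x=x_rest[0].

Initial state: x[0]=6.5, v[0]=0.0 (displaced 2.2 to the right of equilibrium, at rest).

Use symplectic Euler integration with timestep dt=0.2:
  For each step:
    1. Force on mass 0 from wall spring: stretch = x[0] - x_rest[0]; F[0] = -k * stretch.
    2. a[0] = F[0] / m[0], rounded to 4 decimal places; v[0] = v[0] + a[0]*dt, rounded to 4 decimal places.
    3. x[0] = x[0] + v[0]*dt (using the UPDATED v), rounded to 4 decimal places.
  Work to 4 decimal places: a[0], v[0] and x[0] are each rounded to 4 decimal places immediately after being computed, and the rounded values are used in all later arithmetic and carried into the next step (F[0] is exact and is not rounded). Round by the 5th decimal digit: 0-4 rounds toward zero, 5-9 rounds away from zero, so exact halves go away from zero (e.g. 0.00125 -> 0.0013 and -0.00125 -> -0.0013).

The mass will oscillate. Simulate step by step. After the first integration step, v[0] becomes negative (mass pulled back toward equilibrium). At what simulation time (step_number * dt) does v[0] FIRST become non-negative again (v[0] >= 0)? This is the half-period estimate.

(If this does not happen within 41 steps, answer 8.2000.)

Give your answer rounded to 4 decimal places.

Step 0: x=[6.5000] v=[0.0000]
Step 1: x=[6.3344] v=[-0.8282]
Step 2: x=[6.0156] v=[-1.5941]
Step 3: x=[5.5676] v=[-2.2400]
Step 4: x=[5.0242] v=[-2.7172]
Step 5: x=[4.4262] v=[-2.9898]
Step 6: x=[3.8187] v=[-3.0373]
Step 7: x=[3.2475] v=[-2.8561]
Step 8: x=[2.7555] v=[-2.4599]
Step 9: x=[2.3798] v=[-1.8784]
Step 10: x=[2.1487] v=[-1.1555]
Step 11: x=[2.0796] v=[-0.3456]
Step 12: x=[2.1777] v=[0.4903]
First v>=0 after going negative at step 12, time=2.4000

Answer: 2.4000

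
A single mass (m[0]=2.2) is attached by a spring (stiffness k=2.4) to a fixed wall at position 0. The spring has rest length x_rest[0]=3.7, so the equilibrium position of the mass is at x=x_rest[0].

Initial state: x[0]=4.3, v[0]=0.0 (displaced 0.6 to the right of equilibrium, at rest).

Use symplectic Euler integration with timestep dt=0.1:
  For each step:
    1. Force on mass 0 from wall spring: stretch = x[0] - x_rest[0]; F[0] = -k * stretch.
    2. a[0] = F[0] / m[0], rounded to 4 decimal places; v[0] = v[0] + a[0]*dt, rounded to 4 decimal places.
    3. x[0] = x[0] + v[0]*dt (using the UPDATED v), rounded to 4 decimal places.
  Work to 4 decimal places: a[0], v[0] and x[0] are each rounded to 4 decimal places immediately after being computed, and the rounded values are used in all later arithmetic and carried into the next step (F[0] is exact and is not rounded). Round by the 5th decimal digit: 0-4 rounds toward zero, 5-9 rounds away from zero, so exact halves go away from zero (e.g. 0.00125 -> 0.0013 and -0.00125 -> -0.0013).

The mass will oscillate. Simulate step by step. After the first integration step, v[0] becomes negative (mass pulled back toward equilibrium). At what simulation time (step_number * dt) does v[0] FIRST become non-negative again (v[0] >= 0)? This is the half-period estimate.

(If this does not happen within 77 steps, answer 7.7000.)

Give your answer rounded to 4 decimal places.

Step 0: x=[4.3000] v=[0.0000]
Step 1: x=[4.2935] v=[-0.0655]
Step 2: x=[4.2805] v=[-0.1303]
Step 3: x=[4.2611] v=[-0.1936]
Step 4: x=[4.2356] v=[-0.2548]
Step 5: x=[4.2043] v=[-0.3132]
Step 6: x=[4.1675] v=[-0.3682]
Step 7: x=[4.1256] v=[-0.4192]
Step 8: x=[4.0790] v=[-0.4656]
Step 9: x=[4.0283] v=[-0.5070]
Step 10: x=[3.9740] v=[-0.5428]
Step 11: x=[3.9167] v=[-0.5727]
Step 12: x=[3.8571] v=[-0.5963]
Step 13: x=[3.7958] v=[-0.6134]
Step 14: x=[3.7334] v=[-0.6239]
Step 15: x=[3.6707] v=[-0.6275]
Step 16: x=[3.6083] v=[-0.6243]
Step 17: x=[3.5469] v=[-0.6143]
Step 18: x=[3.4871] v=[-0.5976]
Step 19: x=[3.4297] v=[-0.5744]
Step 20: x=[3.3752] v=[-0.5449]
Step 21: x=[3.3243] v=[-0.5095]
Step 22: x=[3.2775] v=[-0.4685]
Step 23: x=[3.2353] v=[-0.4224]
Step 24: x=[3.1981] v=[-0.3717]
Step 25: x=[3.1664] v=[-0.3170]
Step 26: x=[3.1405] v=[-0.2588]
Step 27: x=[3.1207] v=[-0.1978]
Step 28: x=[3.1072] v=[-0.1346]
Step 29: x=[3.1002] v=[-0.0699]
Step 30: x=[3.0998] v=[-0.0045]
Step 31: x=[3.1059] v=[0.0610]
First v>=0 after going negative at step 31, time=3.1000

Answer: 3.1000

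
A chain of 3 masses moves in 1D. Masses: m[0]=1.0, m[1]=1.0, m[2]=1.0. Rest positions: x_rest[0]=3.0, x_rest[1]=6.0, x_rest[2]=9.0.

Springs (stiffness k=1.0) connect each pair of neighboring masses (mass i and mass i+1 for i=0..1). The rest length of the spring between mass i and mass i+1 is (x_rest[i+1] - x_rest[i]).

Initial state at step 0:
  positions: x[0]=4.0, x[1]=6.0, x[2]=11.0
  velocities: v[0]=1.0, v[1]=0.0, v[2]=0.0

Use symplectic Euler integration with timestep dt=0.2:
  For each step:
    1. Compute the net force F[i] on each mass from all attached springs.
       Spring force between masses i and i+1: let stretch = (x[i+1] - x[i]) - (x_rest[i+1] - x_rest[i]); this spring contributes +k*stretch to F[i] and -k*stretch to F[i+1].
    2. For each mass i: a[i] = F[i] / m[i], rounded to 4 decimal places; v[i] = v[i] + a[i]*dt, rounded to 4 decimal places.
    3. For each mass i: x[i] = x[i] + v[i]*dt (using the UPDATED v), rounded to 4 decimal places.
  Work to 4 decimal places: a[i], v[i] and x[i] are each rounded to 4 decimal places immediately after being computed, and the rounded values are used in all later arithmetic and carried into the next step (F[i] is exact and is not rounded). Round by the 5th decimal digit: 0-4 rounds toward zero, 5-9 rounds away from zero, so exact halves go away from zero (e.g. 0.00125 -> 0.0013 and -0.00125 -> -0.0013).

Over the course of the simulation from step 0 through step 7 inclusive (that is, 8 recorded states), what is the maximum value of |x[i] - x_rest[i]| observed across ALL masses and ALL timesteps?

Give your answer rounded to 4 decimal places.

Step 0: x=[4.0000 6.0000 11.0000] v=[1.0000 0.0000 0.0000]
Step 1: x=[4.1600 6.1200 10.9200] v=[0.8000 0.6000 -0.4000]
Step 2: x=[4.2784 6.3536 10.7680] v=[0.5920 1.1680 -0.7600]
Step 3: x=[4.3598 6.6808 10.5594] v=[0.4070 1.6358 -1.0429]
Step 4: x=[4.4140 7.0703 10.3157] v=[0.2712 1.9473 -1.2186]
Step 5: x=[4.4545 7.4833 10.0622] v=[0.2025 2.0651 -1.2677]
Step 6: x=[4.4962 7.8783 9.8255] v=[0.2083 1.9751 -1.1835]
Step 7: x=[4.5531 8.2159 9.6309] v=[0.2847 1.6881 -0.9729]
Max displacement = 2.2159

Answer: 2.2159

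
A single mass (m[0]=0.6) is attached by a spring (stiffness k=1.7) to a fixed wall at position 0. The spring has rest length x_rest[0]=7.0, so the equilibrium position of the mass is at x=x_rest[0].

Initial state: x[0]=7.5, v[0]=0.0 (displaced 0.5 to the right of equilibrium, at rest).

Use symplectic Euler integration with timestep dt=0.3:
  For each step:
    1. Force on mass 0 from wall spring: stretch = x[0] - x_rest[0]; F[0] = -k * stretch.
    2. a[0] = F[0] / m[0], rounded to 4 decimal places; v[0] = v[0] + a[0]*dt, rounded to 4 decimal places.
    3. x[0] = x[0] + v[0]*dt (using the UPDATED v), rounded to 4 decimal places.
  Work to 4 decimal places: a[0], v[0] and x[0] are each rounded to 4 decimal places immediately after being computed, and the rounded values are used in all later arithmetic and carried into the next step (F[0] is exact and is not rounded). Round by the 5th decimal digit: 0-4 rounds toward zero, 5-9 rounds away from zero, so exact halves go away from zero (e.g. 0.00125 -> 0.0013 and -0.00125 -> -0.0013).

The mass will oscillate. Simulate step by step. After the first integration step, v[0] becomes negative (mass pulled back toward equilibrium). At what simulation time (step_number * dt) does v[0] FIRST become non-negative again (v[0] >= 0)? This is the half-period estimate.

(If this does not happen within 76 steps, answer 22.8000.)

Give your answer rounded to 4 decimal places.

Step 0: x=[7.5000] v=[0.0000]
Step 1: x=[7.3725] v=[-0.4250]
Step 2: x=[7.1500] v=[-0.7416]
Step 3: x=[6.8893] v=[-0.8691]
Step 4: x=[6.6568] v=[-0.7750]
Step 5: x=[6.5118] v=[-0.4833]
Step 6: x=[6.4913] v=[-0.0683]
Step 7: x=[6.6005] v=[0.3641]
First v>=0 after going negative at step 7, time=2.1000

Answer: 2.1000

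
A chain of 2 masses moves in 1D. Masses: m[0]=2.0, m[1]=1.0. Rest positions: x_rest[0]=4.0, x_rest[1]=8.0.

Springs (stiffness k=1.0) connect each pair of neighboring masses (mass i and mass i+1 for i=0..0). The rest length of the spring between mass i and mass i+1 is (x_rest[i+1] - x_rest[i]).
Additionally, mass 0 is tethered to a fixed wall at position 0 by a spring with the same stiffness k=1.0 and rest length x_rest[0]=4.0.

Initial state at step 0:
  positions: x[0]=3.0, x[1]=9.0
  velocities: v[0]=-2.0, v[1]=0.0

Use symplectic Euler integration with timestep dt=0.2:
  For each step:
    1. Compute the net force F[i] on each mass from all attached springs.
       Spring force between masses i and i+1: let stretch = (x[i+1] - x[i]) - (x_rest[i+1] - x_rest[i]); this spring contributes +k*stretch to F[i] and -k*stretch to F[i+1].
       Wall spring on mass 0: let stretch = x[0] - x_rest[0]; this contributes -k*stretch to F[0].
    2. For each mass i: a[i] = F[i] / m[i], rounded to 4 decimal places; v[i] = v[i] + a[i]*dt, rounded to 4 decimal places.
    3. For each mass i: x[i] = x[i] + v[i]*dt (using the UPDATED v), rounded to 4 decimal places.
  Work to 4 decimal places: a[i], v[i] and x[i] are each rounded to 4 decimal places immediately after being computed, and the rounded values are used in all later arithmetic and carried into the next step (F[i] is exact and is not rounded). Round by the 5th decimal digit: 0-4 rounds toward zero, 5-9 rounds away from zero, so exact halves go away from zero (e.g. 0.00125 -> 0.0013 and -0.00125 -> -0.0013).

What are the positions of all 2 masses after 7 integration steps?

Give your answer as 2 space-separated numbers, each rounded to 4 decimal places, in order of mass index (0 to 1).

Answer: 2.2126 6.6440

Derivation:
Step 0: x=[3.0000 9.0000] v=[-2.0000 0.0000]
Step 1: x=[2.6600 8.9200] v=[-1.7000 -0.4000]
Step 2: x=[2.3920 8.7496] v=[-1.3400 -0.8520]
Step 3: x=[2.2033 8.4849] v=[-0.9434 -1.3235]
Step 4: x=[2.0962 8.1289] v=[-0.5356 -1.7798]
Step 5: x=[2.0678 7.6916] v=[-0.1419 -2.1863]
Step 6: x=[2.1105 7.1894] v=[0.2137 -2.5111]
Step 7: x=[2.2126 6.6440] v=[0.5105 -2.7269]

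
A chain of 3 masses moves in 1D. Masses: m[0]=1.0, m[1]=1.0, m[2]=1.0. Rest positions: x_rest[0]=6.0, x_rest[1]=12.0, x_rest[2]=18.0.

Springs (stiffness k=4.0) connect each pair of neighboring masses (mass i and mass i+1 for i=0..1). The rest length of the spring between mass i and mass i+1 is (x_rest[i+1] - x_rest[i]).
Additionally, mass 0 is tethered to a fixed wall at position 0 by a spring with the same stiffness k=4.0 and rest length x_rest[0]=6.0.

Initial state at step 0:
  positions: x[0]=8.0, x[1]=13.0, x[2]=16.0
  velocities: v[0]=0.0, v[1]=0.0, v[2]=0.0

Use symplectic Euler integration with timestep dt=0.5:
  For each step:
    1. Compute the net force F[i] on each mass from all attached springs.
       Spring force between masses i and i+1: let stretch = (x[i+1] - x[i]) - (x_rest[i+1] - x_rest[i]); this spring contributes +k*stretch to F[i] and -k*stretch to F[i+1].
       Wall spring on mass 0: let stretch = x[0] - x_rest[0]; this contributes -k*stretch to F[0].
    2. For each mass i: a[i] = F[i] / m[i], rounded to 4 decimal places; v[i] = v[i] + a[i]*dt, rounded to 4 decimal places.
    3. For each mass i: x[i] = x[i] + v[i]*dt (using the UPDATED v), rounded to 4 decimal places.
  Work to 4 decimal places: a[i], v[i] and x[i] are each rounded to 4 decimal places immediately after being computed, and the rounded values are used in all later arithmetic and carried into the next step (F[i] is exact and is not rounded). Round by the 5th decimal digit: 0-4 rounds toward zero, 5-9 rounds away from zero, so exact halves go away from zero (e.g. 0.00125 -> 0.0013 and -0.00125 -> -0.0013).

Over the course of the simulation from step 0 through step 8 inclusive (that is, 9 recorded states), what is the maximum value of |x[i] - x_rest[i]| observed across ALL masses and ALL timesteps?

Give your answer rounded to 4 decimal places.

Step 0: x=[8.0000 13.0000 16.0000] v=[0.0000 0.0000 0.0000]
Step 1: x=[5.0000 11.0000 19.0000] v=[-6.0000 -4.0000 6.0000]
Step 2: x=[3.0000 11.0000 20.0000] v=[-4.0000 0.0000 2.0000]
Step 3: x=[6.0000 12.0000 18.0000] v=[6.0000 2.0000 -4.0000]
Step 4: x=[9.0000 13.0000 16.0000] v=[6.0000 2.0000 -4.0000]
Step 5: x=[7.0000 13.0000 17.0000] v=[-4.0000 0.0000 2.0000]
Step 6: x=[4.0000 11.0000 20.0000] v=[-6.0000 -4.0000 6.0000]
Step 7: x=[4.0000 11.0000 20.0000] v=[0.0000 0.0000 0.0000]
Step 8: x=[7.0000 13.0000 17.0000] v=[6.0000 4.0000 -6.0000]
Max displacement = 3.0000

Answer: 3.0000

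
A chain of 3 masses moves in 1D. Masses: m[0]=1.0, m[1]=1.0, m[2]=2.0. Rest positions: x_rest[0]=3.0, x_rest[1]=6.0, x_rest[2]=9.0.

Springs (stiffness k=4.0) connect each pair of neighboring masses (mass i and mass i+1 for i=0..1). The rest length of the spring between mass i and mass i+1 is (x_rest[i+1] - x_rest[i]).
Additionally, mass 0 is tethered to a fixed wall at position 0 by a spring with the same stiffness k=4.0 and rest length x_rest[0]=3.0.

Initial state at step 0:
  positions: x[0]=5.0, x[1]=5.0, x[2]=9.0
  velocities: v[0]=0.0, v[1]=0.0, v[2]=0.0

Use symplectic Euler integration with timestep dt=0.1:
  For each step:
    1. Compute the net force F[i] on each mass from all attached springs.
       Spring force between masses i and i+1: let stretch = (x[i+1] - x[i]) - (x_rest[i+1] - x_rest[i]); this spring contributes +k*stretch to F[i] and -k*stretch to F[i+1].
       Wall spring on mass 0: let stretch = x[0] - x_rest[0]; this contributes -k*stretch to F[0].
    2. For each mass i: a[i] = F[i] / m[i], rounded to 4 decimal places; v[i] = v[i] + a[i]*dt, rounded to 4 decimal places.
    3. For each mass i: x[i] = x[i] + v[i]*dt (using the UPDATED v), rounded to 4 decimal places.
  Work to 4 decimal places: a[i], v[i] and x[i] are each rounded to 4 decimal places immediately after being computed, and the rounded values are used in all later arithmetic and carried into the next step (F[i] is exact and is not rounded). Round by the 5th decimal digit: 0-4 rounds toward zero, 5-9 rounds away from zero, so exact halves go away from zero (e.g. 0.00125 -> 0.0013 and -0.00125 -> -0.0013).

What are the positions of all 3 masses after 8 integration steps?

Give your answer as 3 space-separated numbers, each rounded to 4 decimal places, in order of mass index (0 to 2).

Step 0: x=[5.0000 5.0000 9.0000] v=[0.0000 0.0000 0.0000]
Step 1: x=[4.8000 5.1600 8.9800] v=[-2.0000 1.6000 -0.2000]
Step 2: x=[4.4224 5.4584 8.9436] v=[-3.7760 2.9840 -0.3640]
Step 3: x=[3.9093 5.8548 8.8975] v=[-5.1306 3.9637 -0.4610]
Step 4: x=[3.3177 6.2951 8.8506] v=[-5.9161 4.4026 -0.4695]
Step 5: x=[2.7125 6.7185 8.8125] v=[-6.0522 4.2338 -0.3806]
Step 6: x=[2.1590 7.0654 8.7926] v=[-5.5348 3.4690 -0.1994]
Step 7: x=[1.7154 7.2851 8.7981] v=[-4.4358 2.1973 0.0552]
Step 8: x=[1.4260 7.3426 8.8334] v=[-2.8941 0.5746 0.3526]

Answer: 1.4260 7.3426 8.8334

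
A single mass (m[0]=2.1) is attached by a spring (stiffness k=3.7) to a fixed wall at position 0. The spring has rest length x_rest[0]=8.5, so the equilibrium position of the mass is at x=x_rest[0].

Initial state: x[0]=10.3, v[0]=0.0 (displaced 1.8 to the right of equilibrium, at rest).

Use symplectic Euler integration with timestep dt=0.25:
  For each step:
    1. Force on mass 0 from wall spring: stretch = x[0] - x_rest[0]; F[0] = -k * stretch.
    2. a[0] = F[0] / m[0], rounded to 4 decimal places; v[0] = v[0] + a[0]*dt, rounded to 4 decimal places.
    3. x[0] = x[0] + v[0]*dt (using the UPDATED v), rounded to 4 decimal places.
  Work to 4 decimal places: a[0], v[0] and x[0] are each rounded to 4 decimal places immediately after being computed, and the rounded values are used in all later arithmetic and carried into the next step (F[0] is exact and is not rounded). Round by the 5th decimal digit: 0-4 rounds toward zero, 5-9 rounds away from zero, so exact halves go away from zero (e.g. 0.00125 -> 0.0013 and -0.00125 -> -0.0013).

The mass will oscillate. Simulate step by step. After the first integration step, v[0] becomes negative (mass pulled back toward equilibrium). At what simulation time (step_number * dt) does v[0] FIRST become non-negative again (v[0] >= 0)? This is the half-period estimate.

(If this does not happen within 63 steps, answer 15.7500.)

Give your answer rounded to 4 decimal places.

Step 0: x=[10.3000] v=[0.0000]
Step 1: x=[10.1018] v=[-0.7929]
Step 2: x=[9.7272] v=[-1.4985]
Step 3: x=[9.2174] v=[-2.0391]
Step 4: x=[8.6286] v=[-2.3551]
Step 5: x=[8.0257] v=[-2.4118]
Step 6: x=[7.4750] v=[-2.2029]
Step 7: x=[7.0372] v=[-1.7514]
Step 8: x=[6.7604] v=[-1.1071]
Step 9: x=[6.6752] v=[-0.3409]
Step 10: x=[6.7909] v=[0.4629]
First v>=0 after going negative at step 10, time=2.5000

Answer: 2.5000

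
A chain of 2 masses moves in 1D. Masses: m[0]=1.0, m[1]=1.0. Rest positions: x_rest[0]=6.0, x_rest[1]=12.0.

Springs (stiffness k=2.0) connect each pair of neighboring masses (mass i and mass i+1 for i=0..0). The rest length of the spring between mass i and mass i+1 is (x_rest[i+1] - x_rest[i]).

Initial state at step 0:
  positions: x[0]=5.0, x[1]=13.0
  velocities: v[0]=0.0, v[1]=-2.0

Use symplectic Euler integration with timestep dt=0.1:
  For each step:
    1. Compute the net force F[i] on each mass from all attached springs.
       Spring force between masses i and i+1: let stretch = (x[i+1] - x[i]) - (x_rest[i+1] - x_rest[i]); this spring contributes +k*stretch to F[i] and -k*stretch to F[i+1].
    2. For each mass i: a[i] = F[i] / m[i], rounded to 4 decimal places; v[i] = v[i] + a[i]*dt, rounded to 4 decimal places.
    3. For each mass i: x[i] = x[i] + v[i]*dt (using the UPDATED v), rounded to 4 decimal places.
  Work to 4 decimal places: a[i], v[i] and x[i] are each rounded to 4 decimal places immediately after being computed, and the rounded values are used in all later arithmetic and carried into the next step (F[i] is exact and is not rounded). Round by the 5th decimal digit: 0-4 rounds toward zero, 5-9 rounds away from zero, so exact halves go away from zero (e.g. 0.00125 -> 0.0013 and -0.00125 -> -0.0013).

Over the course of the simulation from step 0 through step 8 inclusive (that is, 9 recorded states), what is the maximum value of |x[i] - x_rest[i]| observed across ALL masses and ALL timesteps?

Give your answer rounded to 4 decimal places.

Answer: 1.4346

Derivation:
Step 0: x=[5.0000 13.0000] v=[0.0000 -2.0000]
Step 1: x=[5.0400 12.7600] v=[0.4000 -2.4000]
Step 2: x=[5.1144 12.4856] v=[0.7440 -2.7440]
Step 3: x=[5.2162 12.1838] v=[1.0182 -3.0182]
Step 4: x=[5.3374 11.8626] v=[1.2117 -3.2117]
Step 5: x=[5.4691 11.5309] v=[1.3167 -3.3167]
Step 6: x=[5.6020 11.1980] v=[1.3291 -3.3291]
Step 7: x=[5.7268 10.8732] v=[1.2483 -3.2483]
Step 8: x=[5.8346 10.5654] v=[1.0776 -3.0776]
Max displacement = 1.4346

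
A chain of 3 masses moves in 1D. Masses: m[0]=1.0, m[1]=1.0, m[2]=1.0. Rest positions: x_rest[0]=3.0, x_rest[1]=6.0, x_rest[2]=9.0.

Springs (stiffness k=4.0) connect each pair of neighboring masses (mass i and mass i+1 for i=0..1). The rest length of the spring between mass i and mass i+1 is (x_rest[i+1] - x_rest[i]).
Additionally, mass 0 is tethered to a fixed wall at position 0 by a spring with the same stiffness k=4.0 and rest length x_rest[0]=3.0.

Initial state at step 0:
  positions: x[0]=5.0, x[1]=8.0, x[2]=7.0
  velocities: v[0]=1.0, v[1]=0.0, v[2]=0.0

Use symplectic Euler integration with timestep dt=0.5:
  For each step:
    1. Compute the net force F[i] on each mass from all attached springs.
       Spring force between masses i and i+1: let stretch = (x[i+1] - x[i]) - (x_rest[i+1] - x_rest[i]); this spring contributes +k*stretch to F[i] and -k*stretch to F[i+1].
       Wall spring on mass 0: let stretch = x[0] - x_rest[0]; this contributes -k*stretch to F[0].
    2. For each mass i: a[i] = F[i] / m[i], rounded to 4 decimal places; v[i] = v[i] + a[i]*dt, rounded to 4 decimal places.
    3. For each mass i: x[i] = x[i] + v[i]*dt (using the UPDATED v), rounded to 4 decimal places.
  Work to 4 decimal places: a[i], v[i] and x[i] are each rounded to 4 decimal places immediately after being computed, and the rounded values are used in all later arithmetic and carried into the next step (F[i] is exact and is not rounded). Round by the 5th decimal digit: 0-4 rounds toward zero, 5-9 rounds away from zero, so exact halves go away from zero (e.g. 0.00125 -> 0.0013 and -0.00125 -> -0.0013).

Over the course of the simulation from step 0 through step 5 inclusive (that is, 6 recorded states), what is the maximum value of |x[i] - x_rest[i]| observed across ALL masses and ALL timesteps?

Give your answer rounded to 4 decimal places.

Step 0: x=[5.0000 8.0000 7.0000] v=[1.0000 0.0000 0.0000]
Step 1: x=[3.5000 4.0000 11.0000] v=[-3.0000 -8.0000 8.0000]
Step 2: x=[-1.0000 6.5000 11.0000] v=[-9.0000 5.0000 0.0000]
Step 3: x=[3.0000 6.0000 9.5000] v=[8.0000 -1.0000 -3.0000]
Step 4: x=[7.0000 6.0000 7.5000] v=[8.0000 0.0000 -4.0000]
Step 5: x=[3.0000 8.5000 7.0000] v=[-8.0000 5.0000 -1.0000]
Max displacement = 4.0000

Answer: 4.0000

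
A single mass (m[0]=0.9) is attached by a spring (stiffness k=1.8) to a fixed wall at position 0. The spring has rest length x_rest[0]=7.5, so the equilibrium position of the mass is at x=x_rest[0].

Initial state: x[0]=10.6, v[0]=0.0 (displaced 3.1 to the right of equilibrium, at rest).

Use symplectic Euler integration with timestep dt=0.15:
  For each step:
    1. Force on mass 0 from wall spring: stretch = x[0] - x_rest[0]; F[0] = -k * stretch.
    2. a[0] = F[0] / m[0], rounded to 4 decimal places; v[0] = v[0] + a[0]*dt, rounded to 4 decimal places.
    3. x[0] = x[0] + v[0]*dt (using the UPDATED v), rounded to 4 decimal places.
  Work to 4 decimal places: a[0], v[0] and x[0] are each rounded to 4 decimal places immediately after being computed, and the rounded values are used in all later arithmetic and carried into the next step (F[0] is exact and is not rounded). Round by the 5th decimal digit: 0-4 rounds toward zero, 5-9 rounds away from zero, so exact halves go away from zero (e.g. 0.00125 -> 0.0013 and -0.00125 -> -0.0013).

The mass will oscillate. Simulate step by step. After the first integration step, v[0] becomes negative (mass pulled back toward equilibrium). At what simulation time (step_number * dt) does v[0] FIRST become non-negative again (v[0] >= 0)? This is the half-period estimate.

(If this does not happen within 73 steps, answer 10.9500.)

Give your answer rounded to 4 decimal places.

Answer: 2.2500

Derivation:
Step 0: x=[10.6000] v=[0.0000]
Step 1: x=[10.4605] v=[-0.9300]
Step 2: x=[10.1878] v=[-1.8182]
Step 3: x=[9.7941] v=[-2.6245]
Step 4: x=[9.2972] v=[-3.3127]
Step 5: x=[8.7194] v=[-3.8519]
Step 6: x=[8.0867] v=[-4.2177]
Step 7: x=[7.4276] v=[-4.3937]
Step 8: x=[6.7718] v=[-4.3720]
Step 9: x=[6.1488] v=[-4.1535]
Step 10: x=[5.5866] v=[-3.7481]
Step 11: x=[5.1105] v=[-3.1741]
Step 12: x=[4.7419] v=[-2.4573]
Step 13: x=[4.4974] v=[-1.6299]
Step 14: x=[4.3880] v=[-0.7291]
Step 15: x=[4.4187] v=[0.2045]
First v>=0 after going negative at step 15, time=2.2500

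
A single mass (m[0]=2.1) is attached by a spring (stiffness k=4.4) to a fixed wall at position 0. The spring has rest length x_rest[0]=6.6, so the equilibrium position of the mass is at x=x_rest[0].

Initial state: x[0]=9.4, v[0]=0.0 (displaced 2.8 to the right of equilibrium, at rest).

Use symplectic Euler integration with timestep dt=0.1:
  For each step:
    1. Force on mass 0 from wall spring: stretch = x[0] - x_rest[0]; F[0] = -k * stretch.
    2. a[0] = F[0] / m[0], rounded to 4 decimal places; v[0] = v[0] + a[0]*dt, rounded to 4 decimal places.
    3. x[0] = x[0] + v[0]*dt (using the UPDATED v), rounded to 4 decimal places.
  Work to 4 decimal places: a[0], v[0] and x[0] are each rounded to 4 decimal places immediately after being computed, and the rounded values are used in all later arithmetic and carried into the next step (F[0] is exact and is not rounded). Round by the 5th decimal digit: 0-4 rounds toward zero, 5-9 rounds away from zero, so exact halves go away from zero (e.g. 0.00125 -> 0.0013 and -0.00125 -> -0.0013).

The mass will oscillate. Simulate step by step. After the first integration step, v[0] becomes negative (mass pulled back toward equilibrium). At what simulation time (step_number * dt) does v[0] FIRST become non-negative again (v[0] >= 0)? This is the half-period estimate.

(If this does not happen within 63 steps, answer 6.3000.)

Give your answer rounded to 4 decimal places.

Answer: 2.2000

Derivation:
Step 0: x=[9.4000] v=[0.0000]
Step 1: x=[9.3413] v=[-0.5867]
Step 2: x=[9.2252] v=[-1.1611]
Step 3: x=[9.0541] v=[-1.7111]
Step 4: x=[8.8316] v=[-2.2253]
Step 5: x=[8.5623] v=[-2.6929]
Step 6: x=[8.2519] v=[-3.1041]
Step 7: x=[7.9069] v=[-3.4502]
Step 8: x=[7.5345] v=[-3.7240]
Step 9: x=[7.1425] v=[-3.9198]
Step 10: x=[6.7392] v=[-4.0335]
Step 11: x=[6.3329] v=[-4.0627]
Step 12: x=[5.9322] v=[-4.0067]
Step 13: x=[5.5455] v=[-3.8668]
Step 14: x=[5.1809] v=[-3.6459]
Step 15: x=[4.8460] v=[-3.3486]
Step 16: x=[4.5479] v=[-2.9811]
Step 17: x=[4.2928] v=[-2.5511]
Step 18: x=[4.0860] v=[-2.0677]
Step 19: x=[3.9319] v=[-1.5410]
Step 20: x=[3.8337] v=[-0.9820]
Step 21: x=[3.7935] v=[-0.4024]
Step 22: x=[3.8121] v=[0.1856]
First v>=0 after going negative at step 22, time=2.2000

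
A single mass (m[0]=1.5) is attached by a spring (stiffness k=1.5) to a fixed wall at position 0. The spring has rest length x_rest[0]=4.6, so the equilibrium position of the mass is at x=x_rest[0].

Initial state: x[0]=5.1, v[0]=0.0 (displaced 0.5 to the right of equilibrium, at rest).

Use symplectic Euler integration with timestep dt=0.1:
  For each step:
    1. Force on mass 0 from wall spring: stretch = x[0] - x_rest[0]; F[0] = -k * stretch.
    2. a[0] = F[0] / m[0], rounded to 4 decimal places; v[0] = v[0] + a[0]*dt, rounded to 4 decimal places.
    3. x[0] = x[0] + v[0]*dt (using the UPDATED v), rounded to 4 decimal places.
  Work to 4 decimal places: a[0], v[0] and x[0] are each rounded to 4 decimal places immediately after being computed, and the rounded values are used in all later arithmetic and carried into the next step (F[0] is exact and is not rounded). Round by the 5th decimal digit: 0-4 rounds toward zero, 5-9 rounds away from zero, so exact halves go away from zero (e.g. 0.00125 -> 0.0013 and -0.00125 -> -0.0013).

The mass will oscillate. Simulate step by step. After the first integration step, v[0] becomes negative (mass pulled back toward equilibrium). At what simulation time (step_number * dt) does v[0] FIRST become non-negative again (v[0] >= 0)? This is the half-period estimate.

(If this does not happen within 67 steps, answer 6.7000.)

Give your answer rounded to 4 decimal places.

Answer: 3.2000

Derivation:
Step 0: x=[5.1000] v=[0.0000]
Step 1: x=[5.0950] v=[-0.0500]
Step 2: x=[5.0851] v=[-0.0995]
Step 3: x=[5.0703] v=[-0.1480]
Step 4: x=[5.0508] v=[-0.1950]
Step 5: x=[5.0268] v=[-0.2401]
Step 6: x=[4.9985] v=[-0.2828]
Step 7: x=[4.9662] v=[-0.3227]
Step 8: x=[4.9303] v=[-0.3593]
Step 9: x=[4.8911] v=[-0.3923]
Step 10: x=[4.8490] v=[-0.4214]
Step 11: x=[4.8044] v=[-0.4463]
Step 12: x=[4.7577] v=[-0.4667]
Step 13: x=[4.7095] v=[-0.4825]
Step 14: x=[4.6602] v=[-0.4935]
Step 15: x=[4.6103] v=[-0.4995]
Step 16: x=[4.5603] v=[-0.5005]
Step 17: x=[4.5107] v=[-0.4965]
Step 18: x=[4.4619] v=[-0.4876]
Step 19: x=[4.4145] v=[-0.4738]
Step 20: x=[4.3690] v=[-0.4553]
Step 21: x=[4.3258] v=[-0.4322]
Step 22: x=[4.2853] v=[-0.4048]
Step 23: x=[4.2480] v=[-0.3733]
Step 24: x=[4.2142] v=[-0.3381]
Step 25: x=[4.1843] v=[-0.2995]
Step 26: x=[4.1585] v=[-0.2579]
Step 27: x=[4.1371] v=[-0.2138]
Step 28: x=[4.1204] v=[-0.1675]
Step 29: x=[4.1085] v=[-0.1195]
Step 30: x=[4.1015] v=[-0.0704]
Step 31: x=[4.0994] v=[-0.0206]
Step 32: x=[4.1024] v=[0.0295]
First v>=0 after going negative at step 32, time=3.2000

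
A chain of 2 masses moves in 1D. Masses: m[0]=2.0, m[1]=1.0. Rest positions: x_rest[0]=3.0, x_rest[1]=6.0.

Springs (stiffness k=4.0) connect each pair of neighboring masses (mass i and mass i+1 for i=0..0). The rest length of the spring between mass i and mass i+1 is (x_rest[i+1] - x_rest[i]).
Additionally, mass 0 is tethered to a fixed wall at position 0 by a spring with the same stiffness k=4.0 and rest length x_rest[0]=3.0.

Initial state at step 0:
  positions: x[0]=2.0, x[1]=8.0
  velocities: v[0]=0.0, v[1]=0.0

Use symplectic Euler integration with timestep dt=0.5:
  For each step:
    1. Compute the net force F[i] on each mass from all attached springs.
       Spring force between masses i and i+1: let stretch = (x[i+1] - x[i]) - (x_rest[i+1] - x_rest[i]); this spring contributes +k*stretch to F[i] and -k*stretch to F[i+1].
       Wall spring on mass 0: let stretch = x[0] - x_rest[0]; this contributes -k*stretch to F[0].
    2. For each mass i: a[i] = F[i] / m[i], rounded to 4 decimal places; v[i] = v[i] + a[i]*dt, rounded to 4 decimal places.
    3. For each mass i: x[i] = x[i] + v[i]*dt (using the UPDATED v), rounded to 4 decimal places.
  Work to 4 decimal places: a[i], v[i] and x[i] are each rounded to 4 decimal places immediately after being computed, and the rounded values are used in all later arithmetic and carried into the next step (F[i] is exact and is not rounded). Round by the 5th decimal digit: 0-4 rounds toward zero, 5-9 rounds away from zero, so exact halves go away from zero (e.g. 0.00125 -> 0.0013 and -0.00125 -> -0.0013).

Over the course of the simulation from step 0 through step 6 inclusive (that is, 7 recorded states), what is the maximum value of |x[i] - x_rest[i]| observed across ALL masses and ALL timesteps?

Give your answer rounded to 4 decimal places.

Step 0: x=[2.0000 8.0000] v=[0.0000 0.0000]
Step 1: x=[4.0000 5.0000] v=[4.0000 -6.0000]
Step 2: x=[4.5000 4.0000] v=[1.0000 -2.0000]
Step 3: x=[2.5000 6.5000] v=[-4.0000 5.0000]
Step 4: x=[1.2500 8.0000] v=[-2.5000 3.0000]
Step 5: x=[2.7500 5.7500] v=[3.0000 -4.5000]
Step 6: x=[4.3750 3.5000] v=[3.2500 -4.5000]
Max displacement = 2.5000

Answer: 2.5000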